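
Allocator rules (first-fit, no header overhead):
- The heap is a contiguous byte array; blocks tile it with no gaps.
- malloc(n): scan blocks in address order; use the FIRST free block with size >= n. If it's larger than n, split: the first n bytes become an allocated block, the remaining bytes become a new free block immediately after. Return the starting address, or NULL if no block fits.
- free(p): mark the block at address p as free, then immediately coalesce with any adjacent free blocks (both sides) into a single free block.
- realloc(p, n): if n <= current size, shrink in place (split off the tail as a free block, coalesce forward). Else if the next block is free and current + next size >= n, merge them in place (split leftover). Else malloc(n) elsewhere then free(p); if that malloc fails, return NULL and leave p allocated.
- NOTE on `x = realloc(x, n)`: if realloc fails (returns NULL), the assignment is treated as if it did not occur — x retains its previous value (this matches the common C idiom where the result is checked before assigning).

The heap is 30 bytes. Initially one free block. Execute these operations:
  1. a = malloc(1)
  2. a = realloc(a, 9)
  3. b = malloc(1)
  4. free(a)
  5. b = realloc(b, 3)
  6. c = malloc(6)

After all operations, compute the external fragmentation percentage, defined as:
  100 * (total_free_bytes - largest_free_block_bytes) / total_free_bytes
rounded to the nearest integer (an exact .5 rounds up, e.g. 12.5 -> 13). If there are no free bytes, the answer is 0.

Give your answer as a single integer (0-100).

Op 1: a = malloc(1) -> a = 0; heap: [0-0 ALLOC][1-29 FREE]
Op 2: a = realloc(a, 9) -> a = 0; heap: [0-8 ALLOC][9-29 FREE]
Op 3: b = malloc(1) -> b = 9; heap: [0-8 ALLOC][9-9 ALLOC][10-29 FREE]
Op 4: free(a) -> (freed a); heap: [0-8 FREE][9-9 ALLOC][10-29 FREE]
Op 5: b = realloc(b, 3) -> b = 9; heap: [0-8 FREE][9-11 ALLOC][12-29 FREE]
Op 6: c = malloc(6) -> c = 0; heap: [0-5 ALLOC][6-8 FREE][9-11 ALLOC][12-29 FREE]
Free blocks: [3 18] total_free=21 largest=18 -> 100*(21-18)/21 = 300/21 ≈ 14.286 -> rounds to 14

Answer: 14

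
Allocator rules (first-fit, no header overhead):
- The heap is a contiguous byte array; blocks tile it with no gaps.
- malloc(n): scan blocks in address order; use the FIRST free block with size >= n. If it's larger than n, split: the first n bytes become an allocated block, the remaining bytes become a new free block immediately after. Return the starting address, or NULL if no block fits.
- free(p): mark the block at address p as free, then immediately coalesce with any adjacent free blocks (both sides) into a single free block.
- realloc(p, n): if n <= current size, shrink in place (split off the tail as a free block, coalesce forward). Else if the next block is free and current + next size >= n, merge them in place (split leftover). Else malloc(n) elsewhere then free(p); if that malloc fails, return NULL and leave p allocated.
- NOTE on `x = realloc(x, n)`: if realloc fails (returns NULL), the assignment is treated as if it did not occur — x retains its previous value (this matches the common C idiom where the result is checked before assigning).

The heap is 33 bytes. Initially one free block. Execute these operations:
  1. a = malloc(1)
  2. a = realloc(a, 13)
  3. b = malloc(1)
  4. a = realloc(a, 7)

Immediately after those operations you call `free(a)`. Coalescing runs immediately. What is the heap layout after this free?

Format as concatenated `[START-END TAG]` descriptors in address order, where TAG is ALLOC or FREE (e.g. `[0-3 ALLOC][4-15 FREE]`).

Answer: [0-12 FREE][13-13 ALLOC][14-32 FREE]

Derivation:
Op 1: a = malloc(1) -> a = 0; heap: [0-0 ALLOC][1-32 FREE]
Op 2: a = realloc(a, 13) -> a = 0; heap: [0-12 ALLOC][13-32 FREE]
Op 3: b = malloc(1) -> b = 13; heap: [0-12 ALLOC][13-13 ALLOC][14-32 FREE]
Op 4: a = realloc(a, 7) -> a = 0; heap: [0-6 ALLOC][7-12 FREE][13-13 ALLOC][14-32 FREE]
free(a): a = 0 -> block [0-6 ALLOC]; mark free, coalesce with adjacent free neighbors -> [0-12 FREE][13-13 ALLOC][14-32 FREE]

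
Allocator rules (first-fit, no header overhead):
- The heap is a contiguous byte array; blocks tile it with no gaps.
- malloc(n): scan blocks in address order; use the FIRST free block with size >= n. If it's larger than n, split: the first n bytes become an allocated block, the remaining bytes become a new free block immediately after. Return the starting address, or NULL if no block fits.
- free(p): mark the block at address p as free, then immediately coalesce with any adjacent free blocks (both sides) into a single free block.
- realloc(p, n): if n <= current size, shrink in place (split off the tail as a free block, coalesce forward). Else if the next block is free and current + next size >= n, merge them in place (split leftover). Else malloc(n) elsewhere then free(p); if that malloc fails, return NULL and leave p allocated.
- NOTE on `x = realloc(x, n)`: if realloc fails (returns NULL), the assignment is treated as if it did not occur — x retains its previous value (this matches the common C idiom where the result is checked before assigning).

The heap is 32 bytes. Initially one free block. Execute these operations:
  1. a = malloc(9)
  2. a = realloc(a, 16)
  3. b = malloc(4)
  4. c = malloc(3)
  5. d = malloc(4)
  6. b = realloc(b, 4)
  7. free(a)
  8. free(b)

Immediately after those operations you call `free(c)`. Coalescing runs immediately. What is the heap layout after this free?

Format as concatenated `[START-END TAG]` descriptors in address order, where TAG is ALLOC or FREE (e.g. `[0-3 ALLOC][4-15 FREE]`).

Op 1: a = malloc(9) -> a = 0; heap: [0-8 ALLOC][9-31 FREE]
Op 2: a = realloc(a, 16) -> a = 0; heap: [0-15 ALLOC][16-31 FREE]
Op 3: b = malloc(4) -> b = 16; heap: [0-15 ALLOC][16-19 ALLOC][20-31 FREE]
Op 4: c = malloc(3) -> c = 20; heap: [0-15 ALLOC][16-19 ALLOC][20-22 ALLOC][23-31 FREE]
Op 5: d = malloc(4) -> d = 23; heap: [0-15 ALLOC][16-19 ALLOC][20-22 ALLOC][23-26 ALLOC][27-31 FREE]
Op 6: b = realloc(b, 4) -> b = 16; heap: [0-15 ALLOC][16-19 ALLOC][20-22 ALLOC][23-26 ALLOC][27-31 FREE]
Op 7: free(a) -> (freed a); heap: [0-15 FREE][16-19 ALLOC][20-22 ALLOC][23-26 ALLOC][27-31 FREE]
Op 8: free(b) -> (freed b); heap: [0-19 FREE][20-22 ALLOC][23-26 ALLOC][27-31 FREE]
free(c): c = 20 -> block [20-22 ALLOC]; mark free, coalesce with adjacent free neighbors -> [0-22 FREE][23-26 ALLOC][27-31 FREE]

Answer: [0-22 FREE][23-26 ALLOC][27-31 FREE]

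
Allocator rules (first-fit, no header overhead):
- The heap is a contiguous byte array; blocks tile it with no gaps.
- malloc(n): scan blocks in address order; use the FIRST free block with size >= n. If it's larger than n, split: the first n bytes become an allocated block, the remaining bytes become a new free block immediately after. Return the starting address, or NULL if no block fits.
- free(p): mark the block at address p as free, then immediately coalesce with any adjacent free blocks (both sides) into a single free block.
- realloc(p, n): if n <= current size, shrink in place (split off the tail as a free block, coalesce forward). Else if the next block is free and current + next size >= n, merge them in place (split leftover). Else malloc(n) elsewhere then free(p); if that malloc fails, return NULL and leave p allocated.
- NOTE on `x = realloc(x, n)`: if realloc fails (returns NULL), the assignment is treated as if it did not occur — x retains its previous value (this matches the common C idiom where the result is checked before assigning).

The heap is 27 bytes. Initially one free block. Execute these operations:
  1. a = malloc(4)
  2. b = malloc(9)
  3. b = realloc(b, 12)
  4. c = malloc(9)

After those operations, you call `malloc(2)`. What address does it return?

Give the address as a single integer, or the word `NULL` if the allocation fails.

Answer: 25

Derivation:
Op 1: a = malloc(4) -> a = 0; heap: [0-3 ALLOC][4-26 FREE]
Op 2: b = malloc(9) -> b = 4; heap: [0-3 ALLOC][4-12 ALLOC][13-26 FREE]
Op 3: b = realloc(b, 12) -> b = 4; heap: [0-3 ALLOC][4-15 ALLOC][16-26 FREE]
Op 4: c = malloc(9) -> c = 16; heap: [0-3 ALLOC][4-15 ALLOC][16-24 ALLOC][25-26 FREE]
malloc(2): first-fit scan over [0-3 ALLOC][4-15 ALLOC][16-24 ALLOC][25-26 FREE] -> 25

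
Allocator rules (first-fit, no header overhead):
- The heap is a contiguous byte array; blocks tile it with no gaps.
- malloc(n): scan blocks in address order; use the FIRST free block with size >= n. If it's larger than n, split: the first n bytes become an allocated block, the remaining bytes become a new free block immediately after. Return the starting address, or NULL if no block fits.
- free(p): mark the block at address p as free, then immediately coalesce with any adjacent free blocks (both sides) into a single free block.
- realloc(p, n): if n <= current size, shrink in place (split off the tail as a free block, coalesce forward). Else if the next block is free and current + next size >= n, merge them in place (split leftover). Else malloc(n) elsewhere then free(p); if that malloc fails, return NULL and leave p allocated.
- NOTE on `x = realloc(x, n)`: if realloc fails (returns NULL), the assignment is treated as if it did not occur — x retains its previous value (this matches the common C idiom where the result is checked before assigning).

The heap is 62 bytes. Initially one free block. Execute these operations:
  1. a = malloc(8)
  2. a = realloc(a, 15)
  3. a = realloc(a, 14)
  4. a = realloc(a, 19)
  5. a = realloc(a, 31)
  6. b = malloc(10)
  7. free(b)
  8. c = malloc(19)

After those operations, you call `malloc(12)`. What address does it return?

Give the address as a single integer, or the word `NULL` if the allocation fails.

Answer: 50

Derivation:
Op 1: a = malloc(8) -> a = 0; heap: [0-7 ALLOC][8-61 FREE]
Op 2: a = realloc(a, 15) -> a = 0; heap: [0-14 ALLOC][15-61 FREE]
Op 3: a = realloc(a, 14) -> a = 0; heap: [0-13 ALLOC][14-61 FREE]
Op 4: a = realloc(a, 19) -> a = 0; heap: [0-18 ALLOC][19-61 FREE]
Op 5: a = realloc(a, 31) -> a = 0; heap: [0-30 ALLOC][31-61 FREE]
Op 6: b = malloc(10) -> b = 31; heap: [0-30 ALLOC][31-40 ALLOC][41-61 FREE]
Op 7: free(b) -> (freed b); heap: [0-30 ALLOC][31-61 FREE]
Op 8: c = malloc(19) -> c = 31; heap: [0-30 ALLOC][31-49 ALLOC][50-61 FREE]
malloc(12): first-fit scan over [0-30 ALLOC][31-49 ALLOC][50-61 FREE] -> 50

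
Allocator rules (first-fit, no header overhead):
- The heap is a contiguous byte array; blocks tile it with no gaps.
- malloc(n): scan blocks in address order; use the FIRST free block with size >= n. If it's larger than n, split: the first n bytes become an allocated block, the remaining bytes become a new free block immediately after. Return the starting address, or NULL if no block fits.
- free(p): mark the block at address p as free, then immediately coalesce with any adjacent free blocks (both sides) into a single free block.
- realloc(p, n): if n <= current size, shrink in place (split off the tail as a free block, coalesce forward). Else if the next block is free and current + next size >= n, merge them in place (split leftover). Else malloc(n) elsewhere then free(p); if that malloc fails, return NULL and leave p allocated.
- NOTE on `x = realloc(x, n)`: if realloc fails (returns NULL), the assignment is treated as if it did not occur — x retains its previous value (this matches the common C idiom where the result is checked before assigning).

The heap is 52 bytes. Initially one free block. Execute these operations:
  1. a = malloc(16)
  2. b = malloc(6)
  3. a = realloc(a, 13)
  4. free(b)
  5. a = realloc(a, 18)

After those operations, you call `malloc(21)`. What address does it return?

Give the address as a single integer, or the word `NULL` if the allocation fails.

Answer: 18

Derivation:
Op 1: a = malloc(16) -> a = 0; heap: [0-15 ALLOC][16-51 FREE]
Op 2: b = malloc(6) -> b = 16; heap: [0-15 ALLOC][16-21 ALLOC][22-51 FREE]
Op 3: a = realloc(a, 13) -> a = 0; heap: [0-12 ALLOC][13-15 FREE][16-21 ALLOC][22-51 FREE]
Op 4: free(b) -> (freed b); heap: [0-12 ALLOC][13-51 FREE]
Op 5: a = realloc(a, 18) -> a = 0; heap: [0-17 ALLOC][18-51 FREE]
malloc(21): first-fit scan over [0-17 ALLOC][18-51 FREE] -> 18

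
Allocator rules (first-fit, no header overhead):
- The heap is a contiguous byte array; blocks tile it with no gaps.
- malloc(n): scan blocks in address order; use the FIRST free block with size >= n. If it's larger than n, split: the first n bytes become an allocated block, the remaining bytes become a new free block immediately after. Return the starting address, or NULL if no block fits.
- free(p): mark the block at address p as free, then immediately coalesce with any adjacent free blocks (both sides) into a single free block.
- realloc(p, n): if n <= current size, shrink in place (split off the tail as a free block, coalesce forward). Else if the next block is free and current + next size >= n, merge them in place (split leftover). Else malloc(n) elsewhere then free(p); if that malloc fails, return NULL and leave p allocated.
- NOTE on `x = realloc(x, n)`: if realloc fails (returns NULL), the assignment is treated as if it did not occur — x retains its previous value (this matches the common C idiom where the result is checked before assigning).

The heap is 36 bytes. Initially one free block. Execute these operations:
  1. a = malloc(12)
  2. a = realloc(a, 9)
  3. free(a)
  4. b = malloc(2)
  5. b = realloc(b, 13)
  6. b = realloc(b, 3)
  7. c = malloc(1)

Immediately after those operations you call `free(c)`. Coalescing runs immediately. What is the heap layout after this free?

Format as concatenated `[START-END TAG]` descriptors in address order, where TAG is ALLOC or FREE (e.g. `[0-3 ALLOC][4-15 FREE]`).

Answer: [0-2 ALLOC][3-35 FREE]

Derivation:
Op 1: a = malloc(12) -> a = 0; heap: [0-11 ALLOC][12-35 FREE]
Op 2: a = realloc(a, 9) -> a = 0; heap: [0-8 ALLOC][9-35 FREE]
Op 3: free(a) -> (freed a); heap: [0-35 FREE]
Op 4: b = malloc(2) -> b = 0; heap: [0-1 ALLOC][2-35 FREE]
Op 5: b = realloc(b, 13) -> b = 0; heap: [0-12 ALLOC][13-35 FREE]
Op 6: b = realloc(b, 3) -> b = 0; heap: [0-2 ALLOC][3-35 FREE]
Op 7: c = malloc(1) -> c = 3; heap: [0-2 ALLOC][3-3 ALLOC][4-35 FREE]
free(c): c = 3 -> block [3-3 ALLOC]; mark free, coalesce with adjacent free neighbors -> [0-2 ALLOC][3-35 FREE]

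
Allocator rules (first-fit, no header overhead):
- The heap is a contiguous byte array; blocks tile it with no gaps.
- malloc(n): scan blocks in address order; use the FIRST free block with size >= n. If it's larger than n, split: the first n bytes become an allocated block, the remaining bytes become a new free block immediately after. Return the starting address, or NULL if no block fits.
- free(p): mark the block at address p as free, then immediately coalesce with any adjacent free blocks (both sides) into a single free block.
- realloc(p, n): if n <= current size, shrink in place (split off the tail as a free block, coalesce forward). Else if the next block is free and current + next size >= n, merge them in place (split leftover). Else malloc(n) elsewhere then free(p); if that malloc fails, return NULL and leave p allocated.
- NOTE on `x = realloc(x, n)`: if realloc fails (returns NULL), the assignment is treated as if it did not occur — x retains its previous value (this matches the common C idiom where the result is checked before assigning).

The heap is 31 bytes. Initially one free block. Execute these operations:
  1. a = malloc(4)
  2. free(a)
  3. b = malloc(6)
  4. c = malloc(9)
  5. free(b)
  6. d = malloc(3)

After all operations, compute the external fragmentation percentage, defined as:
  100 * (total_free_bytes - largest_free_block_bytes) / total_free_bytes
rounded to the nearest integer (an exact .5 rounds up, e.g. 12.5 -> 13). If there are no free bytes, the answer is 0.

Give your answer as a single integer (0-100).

Answer: 16

Derivation:
Op 1: a = malloc(4) -> a = 0; heap: [0-3 ALLOC][4-30 FREE]
Op 2: free(a) -> (freed a); heap: [0-30 FREE]
Op 3: b = malloc(6) -> b = 0; heap: [0-5 ALLOC][6-30 FREE]
Op 4: c = malloc(9) -> c = 6; heap: [0-5 ALLOC][6-14 ALLOC][15-30 FREE]
Op 5: free(b) -> (freed b); heap: [0-5 FREE][6-14 ALLOC][15-30 FREE]
Op 6: d = malloc(3) -> d = 0; heap: [0-2 ALLOC][3-5 FREE][6-14 ALLOC][15-30 FREE]
Free blocks: [3 16] total_free=19 largest=16 -> 100*(19-16)/19 = 300/19 ≈ 15.789 -> rounds to 16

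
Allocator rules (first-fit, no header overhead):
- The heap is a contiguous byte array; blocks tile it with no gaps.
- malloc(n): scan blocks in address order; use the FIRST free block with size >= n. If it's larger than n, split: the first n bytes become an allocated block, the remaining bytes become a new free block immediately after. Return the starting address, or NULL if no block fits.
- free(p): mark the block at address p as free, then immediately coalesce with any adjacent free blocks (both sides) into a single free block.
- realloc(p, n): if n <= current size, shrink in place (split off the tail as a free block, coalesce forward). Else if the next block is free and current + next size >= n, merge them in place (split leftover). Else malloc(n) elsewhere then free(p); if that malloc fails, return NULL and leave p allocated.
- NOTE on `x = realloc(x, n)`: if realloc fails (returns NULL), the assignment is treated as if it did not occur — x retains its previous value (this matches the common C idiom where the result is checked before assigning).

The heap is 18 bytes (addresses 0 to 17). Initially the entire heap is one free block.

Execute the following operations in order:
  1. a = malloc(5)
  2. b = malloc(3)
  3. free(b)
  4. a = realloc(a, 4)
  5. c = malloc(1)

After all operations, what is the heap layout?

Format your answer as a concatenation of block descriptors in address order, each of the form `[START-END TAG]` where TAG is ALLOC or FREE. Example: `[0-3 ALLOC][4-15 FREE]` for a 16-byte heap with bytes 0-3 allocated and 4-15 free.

Answer: [0-3 ALLOC][4-4 ALLOC][5-17 FREE]

Derivation:
Op 1: a = malloc(5) -> a = 0; heap: [0-4 ALLOC][5-17 FREE]
Op 2: b = malloc(3) -> b = 5; heap: [0-4 ALLOC][5-7 ALLOC][8-17 FREE]
Op 3: free(b) -> (freed b); heap: [0-4 ALLOC][5-17 FREE]
Op 4: a = realloc(a, 4) -> a = 0; heap: [0-3 ALLOC][4-17 FREE]
Op 5: c = malloc(1) -> c = 4; heap: [0-3 ALLOC][4-4 ALLOC][5-17 FREE]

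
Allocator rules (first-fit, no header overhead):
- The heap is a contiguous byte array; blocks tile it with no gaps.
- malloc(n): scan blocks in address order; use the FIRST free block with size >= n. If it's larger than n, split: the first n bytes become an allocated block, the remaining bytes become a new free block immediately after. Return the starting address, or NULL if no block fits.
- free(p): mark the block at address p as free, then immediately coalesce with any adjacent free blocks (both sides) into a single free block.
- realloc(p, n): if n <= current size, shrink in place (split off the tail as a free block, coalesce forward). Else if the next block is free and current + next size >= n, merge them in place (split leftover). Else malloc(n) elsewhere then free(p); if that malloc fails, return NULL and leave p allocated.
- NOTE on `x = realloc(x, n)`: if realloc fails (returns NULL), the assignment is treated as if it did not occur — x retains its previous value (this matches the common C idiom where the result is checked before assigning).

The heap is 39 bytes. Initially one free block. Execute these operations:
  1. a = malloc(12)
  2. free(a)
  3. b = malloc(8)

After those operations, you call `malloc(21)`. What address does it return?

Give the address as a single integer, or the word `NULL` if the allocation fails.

Answer: 8

Derivation:
Op 1: a = malloc(12) -> a = 0; heap: [0-11 ALLOC][12-38 FREE]
Op 2: free(a) -> (freed a); heap: [0-38 FREE]
Op 3: b = malloc(8) -> b = 0; heap: [0-7 ALLOC][8-38 FREE]
malloc(21): first-fit scan over [0-7 ALLOC][8-38 FREE] -> 8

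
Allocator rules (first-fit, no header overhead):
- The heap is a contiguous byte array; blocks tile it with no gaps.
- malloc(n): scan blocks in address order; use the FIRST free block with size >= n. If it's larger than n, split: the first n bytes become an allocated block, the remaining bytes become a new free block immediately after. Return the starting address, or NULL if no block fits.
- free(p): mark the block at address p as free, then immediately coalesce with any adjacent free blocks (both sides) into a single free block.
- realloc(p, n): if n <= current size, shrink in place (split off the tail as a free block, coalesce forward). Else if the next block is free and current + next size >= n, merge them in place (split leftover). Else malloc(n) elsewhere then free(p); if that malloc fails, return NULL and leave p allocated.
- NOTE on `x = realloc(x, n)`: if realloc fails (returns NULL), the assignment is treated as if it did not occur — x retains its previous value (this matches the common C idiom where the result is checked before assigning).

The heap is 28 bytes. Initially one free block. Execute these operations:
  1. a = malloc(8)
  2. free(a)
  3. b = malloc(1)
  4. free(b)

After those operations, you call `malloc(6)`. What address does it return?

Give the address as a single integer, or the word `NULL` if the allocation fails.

Answer: 0

Derivation:
Op 1: a = malloc(8) -> a = 0; heap: [0-7 ALLOC][8-27 FREE]
Op 2: free(a) -> (freed a); heap: [0-27 FREE]
Op 3: b = malloc(1) -> b = 0; heap: [0-0 ALLOC][1-27 FREE]
Op 4: free(b) -> (freed b); heap: [0-27 FREE]
malloc(6): first-fit scan over [0-27 FREE] -> 0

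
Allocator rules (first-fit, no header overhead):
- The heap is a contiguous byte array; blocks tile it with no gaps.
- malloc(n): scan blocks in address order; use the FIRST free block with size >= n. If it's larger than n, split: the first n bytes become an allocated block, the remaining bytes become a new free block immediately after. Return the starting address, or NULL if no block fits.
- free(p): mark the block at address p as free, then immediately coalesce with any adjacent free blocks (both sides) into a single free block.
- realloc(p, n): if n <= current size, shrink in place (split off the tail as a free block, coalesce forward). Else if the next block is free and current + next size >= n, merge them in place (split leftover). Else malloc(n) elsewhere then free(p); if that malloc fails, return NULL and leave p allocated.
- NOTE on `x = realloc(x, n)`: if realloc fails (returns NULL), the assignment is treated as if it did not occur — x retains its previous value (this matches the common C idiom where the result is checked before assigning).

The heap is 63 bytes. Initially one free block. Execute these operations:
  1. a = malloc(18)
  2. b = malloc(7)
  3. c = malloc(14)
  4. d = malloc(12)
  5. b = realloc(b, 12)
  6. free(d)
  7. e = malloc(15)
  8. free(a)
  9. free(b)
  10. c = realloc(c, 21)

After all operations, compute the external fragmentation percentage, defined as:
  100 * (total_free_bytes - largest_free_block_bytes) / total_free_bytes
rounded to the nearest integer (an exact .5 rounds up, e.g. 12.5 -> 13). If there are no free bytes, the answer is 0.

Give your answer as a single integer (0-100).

Op 1: a = malloc(18) -> a = 0; heap: [0-17 ALLOC][18-62 FREE]
Op 2: b = malloc(7) -> b = 18; heap: [0-17 ALLOC][18-24 ALLOC][25-62 FREE]
Op 3: c = malloc(14) -> c = 25; heap: [0-17 ALLOC][18-24 ALLOC][25-38 ALLOC][39-62 FREE]
Op 4: d = malloc(12) -> d = 39; heap: [0-17 ALLOC][18-24 ALLOC][25-38 ALLOC][39-50 ALLOC][51-62 FREE]
Op 5: b = realloc(b, 12) -> b = 51; heap: [0-17 ALLOC][18-24 FREE][25-38 ALLOC][39-50 ALLOC][51-62 ALLOC]
Op 6: free(d) -> (freed d); heap: [0-17 ALLOC][18-24 FREE][25-38 ALLOC][39-50 FREE][51-62 ALLOC]
Op 7: e = malloc(15) -> e = NULL; heap: [0-17 ALLOC][18-24 FREE][25-38 ALLOC][39-50 FREE][51-62 ALLOC]
Op 8: free(a) -> (freed a); heap: [0-24 FREE][25-38 ALLOC][39-50 FREE][51-62 ALLOC]
Op 9: free(b) -> (freed b); heap: [0-24 FREE][25-38 ALLOC][39-62 FREE]
Op 10: c = realloc(c, 21) -> c = 25; heap: [0-24 FREE][25-45 ALLOC][46-62 FREE]
Free blocks: [25 17] total_free=42 largest=25 -> 100*(42-25)/42 = 1700/42 ≈ 40.476 -> rounds to 40

Answer: 40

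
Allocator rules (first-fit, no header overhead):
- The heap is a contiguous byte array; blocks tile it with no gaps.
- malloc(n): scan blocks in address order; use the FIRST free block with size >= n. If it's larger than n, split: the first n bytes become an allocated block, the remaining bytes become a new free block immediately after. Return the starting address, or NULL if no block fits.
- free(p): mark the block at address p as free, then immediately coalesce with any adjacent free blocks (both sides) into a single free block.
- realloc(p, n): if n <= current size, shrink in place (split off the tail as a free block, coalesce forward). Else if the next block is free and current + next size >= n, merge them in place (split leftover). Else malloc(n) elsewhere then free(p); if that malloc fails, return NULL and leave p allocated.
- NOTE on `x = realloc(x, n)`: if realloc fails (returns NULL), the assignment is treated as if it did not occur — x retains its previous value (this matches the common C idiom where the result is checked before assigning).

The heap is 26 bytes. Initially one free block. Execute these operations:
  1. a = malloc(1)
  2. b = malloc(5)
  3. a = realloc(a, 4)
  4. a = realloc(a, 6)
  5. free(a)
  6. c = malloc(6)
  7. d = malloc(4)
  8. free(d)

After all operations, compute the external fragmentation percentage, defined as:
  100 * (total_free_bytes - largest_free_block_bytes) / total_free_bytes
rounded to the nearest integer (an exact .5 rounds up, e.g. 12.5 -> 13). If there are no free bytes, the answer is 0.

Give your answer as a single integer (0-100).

Op 1: a = malloc(1) -> a = 0; heap: [0-0 ALLOC][1-25 FREE]
Op 2: b = malloc(5) -> b = 1; heap: [0-0 ALLOC][1-5 ALLOC][6-25 FREE]
Op 3: a = realloc(a, 4) -> a = 6; heap: [0-0 FREE][1-5 ALLOC][6-9 ALLOC][10-25 FREE]
Op 4: a = realloc(a, 6) -> a = 6; heap: [0-0 FREE][1-5 ALLOC][6-11 ALLOC][12-25 FREE]
Op 5: free(a) -> (freed a); heap: [0-0 FREE][1-5 ALLOC][6-25 FREE]
Op 6: c = malloc(6) -> c = 6; heap: [0-0 FREE][1-5 ALLOC][6-11 ALLOC][12-25 FREE]
Op 7: d = malloc(4) -> d = 12; heap: [0-0 FREE][1-5 ALLOC][6-11 ALLOC][12-15 ALLOC][16-25 FREE]
Op 8: free(d) -> (freed d); heap: [0-0 FREE][1-5 ALLOC][6-11 ALLOC][12-25 FREE]
Free blocks: [1 14] total_free=15 largest=14 -> 100*(15-14)/15 = 100/15 ≈ 6.667 -> rounds to 7

Answer: 7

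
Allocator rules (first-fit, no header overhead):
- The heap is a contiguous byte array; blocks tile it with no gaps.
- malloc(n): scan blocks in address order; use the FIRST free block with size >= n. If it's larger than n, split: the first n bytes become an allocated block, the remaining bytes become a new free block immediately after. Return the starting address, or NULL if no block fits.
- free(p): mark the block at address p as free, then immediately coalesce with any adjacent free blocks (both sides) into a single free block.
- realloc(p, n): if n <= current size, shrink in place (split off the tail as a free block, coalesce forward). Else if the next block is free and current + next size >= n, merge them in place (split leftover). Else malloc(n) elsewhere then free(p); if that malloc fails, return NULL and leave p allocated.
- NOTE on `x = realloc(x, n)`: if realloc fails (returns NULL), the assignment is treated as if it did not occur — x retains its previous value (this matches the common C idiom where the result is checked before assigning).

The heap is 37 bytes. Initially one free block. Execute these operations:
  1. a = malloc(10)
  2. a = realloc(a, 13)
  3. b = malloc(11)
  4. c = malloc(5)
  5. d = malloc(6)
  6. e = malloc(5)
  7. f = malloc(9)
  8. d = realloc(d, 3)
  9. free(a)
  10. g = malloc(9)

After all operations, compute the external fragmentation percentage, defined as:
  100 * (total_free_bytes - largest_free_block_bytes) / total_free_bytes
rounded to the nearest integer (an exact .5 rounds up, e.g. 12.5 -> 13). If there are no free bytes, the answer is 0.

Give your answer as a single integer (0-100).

Op 1: a = malloc(10) -> a = 0; heap: [0-9 ALLOC][10-36 FREE]
Op 2: a = realloc(a, 13) -> a = 0; heap: [0-12 ALLOC][13-36 FREE]
Op 3: b = malloc(11) -> b = 13; heap: [0-12 ALLOC][13-23 ALLOC][24-36 FREE]
Op 4: c = malloc(5) -> c = 24; heap: [0-12 ALLOC][13-23 ALLOC][24-28 ALLOC][29-36 FREE]
Op 5: d = malloc(6) -> d = 29; heap: [0-12 ALLOC][13-23 ALLOC][24-28 ALLOC][29-34 ALLOC][35-36 FREE]
Op 6: e = malloc(5) -> e = NULL; heap: [0-12 ALLOC][13-23 ALLOC][24-28 ALLOC][29-34 ALLOC][35-36 FREE]
Op 7: f = malloc(9) -> f = NULL; heap: [0-12 ALLOC][13-23 ALLOC][24-28 ALLOC][29-34 ALLOC][35-36 FREE]
Op 8: d = realloc(d, 3) -> d = 29; heap: [0-12 ALLOC][13-23 ALLOC][24-28 ALLOC][29-31 ALLOC][32-36 FREE]
Op 9: free(a) -> (freed a); heap: [0-12 FREE][13-23 ALLOC][24-28 ALLOC][29-31 ALLOC][32-36 FREE]
Op 10: g = malloc(9) -> g = 0; heap: [0-8 ALLOC][9-12 FREE][13-23 ALLOC][24-28 ALLOC][29-31 ALLOC][32-36 FREE]
Free blocks: [4 5] total_free=9 largest=5 -> 100*(9-5)/9 = 400/9 ≈ 44.444 -> rounds to 44

Answer: 44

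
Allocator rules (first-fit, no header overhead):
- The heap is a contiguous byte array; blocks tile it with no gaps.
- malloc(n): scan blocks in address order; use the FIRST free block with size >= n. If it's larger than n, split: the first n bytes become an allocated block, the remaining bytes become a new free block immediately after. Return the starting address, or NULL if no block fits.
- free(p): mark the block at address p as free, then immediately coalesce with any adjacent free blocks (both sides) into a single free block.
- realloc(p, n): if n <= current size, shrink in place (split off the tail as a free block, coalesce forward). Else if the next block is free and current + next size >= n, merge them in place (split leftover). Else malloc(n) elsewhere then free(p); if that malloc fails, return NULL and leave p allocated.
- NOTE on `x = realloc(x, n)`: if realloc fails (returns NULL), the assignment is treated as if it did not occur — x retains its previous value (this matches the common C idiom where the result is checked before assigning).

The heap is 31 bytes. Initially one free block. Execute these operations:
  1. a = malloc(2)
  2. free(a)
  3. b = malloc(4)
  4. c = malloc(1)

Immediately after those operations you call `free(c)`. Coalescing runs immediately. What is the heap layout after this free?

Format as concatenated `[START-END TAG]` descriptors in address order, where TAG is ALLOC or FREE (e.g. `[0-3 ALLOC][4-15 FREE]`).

Op 1: a = malloc(2) -> a = 0; heap: [0-1 ALLOC][2-30 FREE]
Op 2: free(a) -> (freed a); heap: [0-30 FREE]
Op 3: b = malloc(4) -> b = 0; heap: [0-3 ALLOC][4-30 FREE]
Op 4: c = malloc(1) -> c = 4; heap: [0-3 ALLOC][4-4 ALLOC][5-30 FREE]
free(c): c = 4 -> block [4-4 ALLOC]; mark free, coalesce with adjacent free neighbors -> [0-3 ALLOC][4-30 FREE]

Answer: [0-3 ALLOC][4-30 FREE]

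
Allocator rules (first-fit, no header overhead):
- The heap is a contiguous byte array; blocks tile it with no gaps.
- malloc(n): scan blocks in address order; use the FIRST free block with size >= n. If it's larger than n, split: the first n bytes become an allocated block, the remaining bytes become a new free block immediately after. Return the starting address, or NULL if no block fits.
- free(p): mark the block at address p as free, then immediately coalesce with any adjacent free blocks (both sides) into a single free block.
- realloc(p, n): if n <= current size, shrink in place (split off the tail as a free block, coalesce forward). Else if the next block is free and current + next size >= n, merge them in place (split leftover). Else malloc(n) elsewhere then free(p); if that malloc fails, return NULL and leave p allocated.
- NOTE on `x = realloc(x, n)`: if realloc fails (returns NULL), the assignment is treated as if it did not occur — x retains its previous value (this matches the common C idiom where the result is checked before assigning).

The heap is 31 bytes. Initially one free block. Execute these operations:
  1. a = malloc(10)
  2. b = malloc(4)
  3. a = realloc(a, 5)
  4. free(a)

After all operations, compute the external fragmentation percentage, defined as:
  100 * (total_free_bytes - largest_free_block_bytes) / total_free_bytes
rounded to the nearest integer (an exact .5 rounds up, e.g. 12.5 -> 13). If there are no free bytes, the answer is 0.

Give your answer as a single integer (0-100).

Op 1: a = malloc(10) -> a = 0; heap: [0-9 ALLOC][10-30 FREE]
Op 2: b = malloc(4) -> b = 10; heap: [0-9 ALLOC][10-13 ALLOC][14-30 FREE]
Op 3: a = realloc(a, 5) -> a = 0; heap: [0-4 ALLOC][5-9 FREE][10-13 ALLOC][14-30 FREE]
Op 4: free(a) -> (freed a); heap: [0-9 FREE][10-13 ALLOC][14-30 FREE]
Free blocks: [10 17] total_free=27 largest=17 -> 100*(27-17)/27 = 1000/27 ≈ 37.037 -> rounds to 37

Answer: 37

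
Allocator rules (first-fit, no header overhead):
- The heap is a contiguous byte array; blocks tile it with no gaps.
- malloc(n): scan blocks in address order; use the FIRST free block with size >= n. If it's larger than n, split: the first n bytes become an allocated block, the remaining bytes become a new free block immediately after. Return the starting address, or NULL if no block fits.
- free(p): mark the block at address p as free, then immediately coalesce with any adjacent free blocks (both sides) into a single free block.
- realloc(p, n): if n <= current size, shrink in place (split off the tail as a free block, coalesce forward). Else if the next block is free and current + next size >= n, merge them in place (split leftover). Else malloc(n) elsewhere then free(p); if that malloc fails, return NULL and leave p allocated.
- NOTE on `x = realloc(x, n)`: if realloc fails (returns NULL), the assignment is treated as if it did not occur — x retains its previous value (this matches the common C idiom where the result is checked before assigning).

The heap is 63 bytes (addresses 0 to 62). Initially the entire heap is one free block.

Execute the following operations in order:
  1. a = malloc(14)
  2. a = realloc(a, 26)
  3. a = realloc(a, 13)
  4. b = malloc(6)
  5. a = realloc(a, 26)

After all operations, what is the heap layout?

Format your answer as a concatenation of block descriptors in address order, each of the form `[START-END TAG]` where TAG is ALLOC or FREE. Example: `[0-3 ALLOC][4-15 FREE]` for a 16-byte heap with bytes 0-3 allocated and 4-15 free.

Op 1: a = malloc(14) -> a = 0; heap: [0-13 ALLOC][14-62 FREE]
Op 2: a = realloc(a, 26) -> a = 0; heap: [0-25 ALLOC][26-62 FREE]
Op 3: a = realloc(a, 13) -> a = 0; heap: [0-12 ALLOC][13-62 FREE]
Op 4: b = malloc(6) -> b = 13; heap: [0-12 ALLOC][13-18 ALLOC][19-62 FREE]
Op 5: a = realloc(a, 26) -> a = 19; heap: [0-12 FREE][13-18 ALLOC][19-44 ALLOC][45-62 FREE]

Answer: [0-12 FREE][13-18 ALLOC][19-44 ALLOC][45-62 FREE]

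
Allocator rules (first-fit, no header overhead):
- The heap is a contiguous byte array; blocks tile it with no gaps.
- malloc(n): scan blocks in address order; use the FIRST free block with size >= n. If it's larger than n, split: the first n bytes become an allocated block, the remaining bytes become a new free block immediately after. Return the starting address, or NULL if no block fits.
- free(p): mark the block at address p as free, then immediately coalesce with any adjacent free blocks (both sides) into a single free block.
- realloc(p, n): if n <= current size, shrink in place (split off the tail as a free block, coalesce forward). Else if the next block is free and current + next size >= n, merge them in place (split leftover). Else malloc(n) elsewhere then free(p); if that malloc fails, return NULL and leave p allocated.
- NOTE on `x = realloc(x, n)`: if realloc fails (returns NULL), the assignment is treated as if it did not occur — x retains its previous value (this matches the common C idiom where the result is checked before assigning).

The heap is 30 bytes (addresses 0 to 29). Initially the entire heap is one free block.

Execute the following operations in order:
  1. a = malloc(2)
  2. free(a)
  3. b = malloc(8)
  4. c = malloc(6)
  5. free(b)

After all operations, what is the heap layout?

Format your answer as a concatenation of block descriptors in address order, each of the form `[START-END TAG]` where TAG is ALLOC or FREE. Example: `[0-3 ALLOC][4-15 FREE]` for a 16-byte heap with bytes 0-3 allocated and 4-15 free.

Answer: [0-7 FREE][8-13 ALLOC][14-29 FREE]

Derivation:
Op 1: a = malloc(2) -> a = 0; heap: [0-1 ALLOC][2-29 FREE]
Op 2: free(a) -> (freed a); heap: [0-29 FREE]
Op 3: b = malloc(8) -> b = 0; heap: [0-7 ALLOC][8-29 FREE]
Op 4: c = malloc(6) -> c = 8; heap: [0-7 ALLOC][8-13 ALLOC][14-29 FREE]
Op 5: free(b) -> (freed b); heap: [0-7 FREE][8-13 ALLOC][14-29 FREE]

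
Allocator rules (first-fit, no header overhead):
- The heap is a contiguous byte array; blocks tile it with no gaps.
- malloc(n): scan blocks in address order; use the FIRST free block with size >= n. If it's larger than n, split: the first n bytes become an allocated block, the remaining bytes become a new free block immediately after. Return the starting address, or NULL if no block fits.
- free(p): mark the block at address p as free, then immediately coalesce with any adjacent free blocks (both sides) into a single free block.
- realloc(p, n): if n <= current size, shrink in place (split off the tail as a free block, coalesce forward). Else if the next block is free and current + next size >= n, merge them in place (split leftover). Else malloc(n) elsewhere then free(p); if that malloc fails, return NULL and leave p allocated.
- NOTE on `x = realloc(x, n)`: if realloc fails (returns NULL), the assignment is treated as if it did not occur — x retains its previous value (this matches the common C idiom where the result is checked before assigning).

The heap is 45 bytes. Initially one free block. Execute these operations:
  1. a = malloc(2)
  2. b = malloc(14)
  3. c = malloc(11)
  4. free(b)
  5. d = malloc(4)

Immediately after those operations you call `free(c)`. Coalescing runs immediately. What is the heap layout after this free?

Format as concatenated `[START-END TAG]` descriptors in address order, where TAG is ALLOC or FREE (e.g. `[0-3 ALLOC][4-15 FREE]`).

Answer: [0-1 ALLOC][2-5 ALLOC][6-44 FREE]

Derivation:
Op 1: a = malloc(2) -> a = 0; heap: [0-1 ALLOC][2-44 FREE]
Op 2: b = malloc(14) -> b = 2; heap: [0-1 ALLOC][2-15 ALLOC][16-44 FREE]
Op 3: c = malloc(11) -> c = 16; heap: [0-1 ALLOC][2-15 ALLOC][16-26 ALLOC][27-44 FREE]
Op 4: free(b) -> (freed b); heap: [0-1 ALLOC][2-15 FREE][16-26 ALLOC][27-44 FREE]
Op 5: d = malloc(4) -> d = 2; heap: [0-1 ALLOC][2-5 ALLOC][6-15 FREE][16-26 ALLOC][27-44 FREE]
free(c): c = 16 -> block [16-26 ALLOC]; mark free, coalesce with adjacent free neighbors -> [0-1 ALLOC][2-5 ALLOC][6-44 FREE]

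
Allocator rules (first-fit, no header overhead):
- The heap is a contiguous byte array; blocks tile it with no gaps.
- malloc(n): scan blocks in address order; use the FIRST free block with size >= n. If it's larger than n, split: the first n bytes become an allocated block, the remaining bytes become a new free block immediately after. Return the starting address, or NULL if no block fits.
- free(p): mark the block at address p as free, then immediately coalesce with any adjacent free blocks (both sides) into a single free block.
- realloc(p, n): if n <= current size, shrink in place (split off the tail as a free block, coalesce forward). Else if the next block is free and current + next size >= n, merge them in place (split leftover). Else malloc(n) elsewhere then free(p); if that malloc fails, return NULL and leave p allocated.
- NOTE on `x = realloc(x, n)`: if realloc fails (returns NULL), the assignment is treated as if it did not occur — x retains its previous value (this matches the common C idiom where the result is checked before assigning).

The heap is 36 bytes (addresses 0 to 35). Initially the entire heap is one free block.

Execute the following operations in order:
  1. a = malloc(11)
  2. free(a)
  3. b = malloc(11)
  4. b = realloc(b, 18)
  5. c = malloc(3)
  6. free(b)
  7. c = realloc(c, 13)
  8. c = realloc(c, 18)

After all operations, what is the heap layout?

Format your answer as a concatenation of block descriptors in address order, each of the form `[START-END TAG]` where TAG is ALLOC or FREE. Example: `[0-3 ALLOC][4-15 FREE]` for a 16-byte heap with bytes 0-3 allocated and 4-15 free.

Op 1: a = malloc(11) -> a = 0; heap: [0-10 ALLOC][11-35 FREE]
Op 2: free(a) -> (freed a); heap: [0-35 FREE]
Op 3: b = malloc(11) -> b = 0; heap: [0-10 ALLOC][11-35 FREE]
Op 4: b = realloc(b, 18) -> b = 0; heap: [0-17 ALLOC][18-35 FREE]
Op 5: c = malloc(3) -> c = 18; heap: [0-17 ALLOC][18-20 ALLOC][21-35 FREE]
Op 6: free(b) -> (freed b); heap: [0-17 FREE][18-20 ALLOC][21-35 FREE]
Op 7: c = realloc(c, 13) -> c = 18; heap: [0-17 FREE][18-30 ALLOC][31-35 FREE]
Op 8: c = realloc(c, 18) -> c = 18; heap: [0-17 FREE][18-35 ALLOC]

Answer: [0-17 FREE][18-35 ALLOC]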